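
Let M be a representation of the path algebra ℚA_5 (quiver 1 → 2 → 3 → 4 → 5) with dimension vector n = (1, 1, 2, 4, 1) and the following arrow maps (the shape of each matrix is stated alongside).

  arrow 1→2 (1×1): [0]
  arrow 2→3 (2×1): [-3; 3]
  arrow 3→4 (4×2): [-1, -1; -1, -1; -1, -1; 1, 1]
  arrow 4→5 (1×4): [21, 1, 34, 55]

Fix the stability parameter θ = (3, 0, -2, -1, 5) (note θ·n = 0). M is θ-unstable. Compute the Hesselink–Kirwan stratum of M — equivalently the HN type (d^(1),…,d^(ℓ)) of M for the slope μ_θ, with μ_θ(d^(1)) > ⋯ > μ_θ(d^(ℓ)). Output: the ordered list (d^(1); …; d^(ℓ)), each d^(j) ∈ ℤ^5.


Barcode: M ≅ I[1,1], I[2,3], I[3,5], I[4,4]^3. HN layers by μ_θ (4 steps, strictly decreasing):
  μ^(1)=5; μ^(2)=3; μ^(3)=-1; μ^(4)=-2

((0, 0, 0, 0, 1); (1, 0, 0, 0, 0); (0, 1, 1, 4, 0); (0, 0, 1, 0, 0))


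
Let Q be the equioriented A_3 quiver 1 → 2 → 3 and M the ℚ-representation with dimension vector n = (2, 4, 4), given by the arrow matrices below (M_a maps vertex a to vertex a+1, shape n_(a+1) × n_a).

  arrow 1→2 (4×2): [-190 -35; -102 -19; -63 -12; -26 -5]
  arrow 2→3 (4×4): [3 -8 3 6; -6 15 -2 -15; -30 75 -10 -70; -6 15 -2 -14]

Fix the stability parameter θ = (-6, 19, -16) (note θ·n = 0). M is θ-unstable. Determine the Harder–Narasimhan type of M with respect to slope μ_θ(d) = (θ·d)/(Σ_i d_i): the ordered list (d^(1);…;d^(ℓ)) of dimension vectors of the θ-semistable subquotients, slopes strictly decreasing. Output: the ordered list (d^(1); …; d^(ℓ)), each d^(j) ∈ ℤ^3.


Barcode: M ≅ I[1,3]^2, I[2,2], I[2,3], I[3,3]. HN layers by μ_θ (4 steps, strictly decreasing):
  μ^(1)=19; μ^(2)=3/2; μ^(3)=-6; μ^(4)=-16

((0, 1, 0); (0, 3, 3); (2, 0, 0); (0, 0, 1))


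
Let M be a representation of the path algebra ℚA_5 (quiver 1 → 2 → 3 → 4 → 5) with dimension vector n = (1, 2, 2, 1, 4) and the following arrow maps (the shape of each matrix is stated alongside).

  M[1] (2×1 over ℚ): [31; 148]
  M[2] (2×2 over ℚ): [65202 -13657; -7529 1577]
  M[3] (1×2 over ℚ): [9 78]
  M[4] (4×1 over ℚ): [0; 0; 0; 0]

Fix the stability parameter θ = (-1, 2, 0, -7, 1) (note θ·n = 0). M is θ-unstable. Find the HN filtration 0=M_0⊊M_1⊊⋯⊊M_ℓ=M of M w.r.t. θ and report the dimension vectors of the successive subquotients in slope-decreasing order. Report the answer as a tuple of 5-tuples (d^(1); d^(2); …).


Barcode: M ≅ I[1,3], I[2,4], I[5,5]^4. HN layers by μ_θ (3 steps, strictly decreasing):
  μ^(1)=1; μ^(2)=-1; μ^(3)=-5/3

((0, 1, 1, 0, 4); (1, 0, 0, 0, 0); (0, 1, 1, 1, 0))


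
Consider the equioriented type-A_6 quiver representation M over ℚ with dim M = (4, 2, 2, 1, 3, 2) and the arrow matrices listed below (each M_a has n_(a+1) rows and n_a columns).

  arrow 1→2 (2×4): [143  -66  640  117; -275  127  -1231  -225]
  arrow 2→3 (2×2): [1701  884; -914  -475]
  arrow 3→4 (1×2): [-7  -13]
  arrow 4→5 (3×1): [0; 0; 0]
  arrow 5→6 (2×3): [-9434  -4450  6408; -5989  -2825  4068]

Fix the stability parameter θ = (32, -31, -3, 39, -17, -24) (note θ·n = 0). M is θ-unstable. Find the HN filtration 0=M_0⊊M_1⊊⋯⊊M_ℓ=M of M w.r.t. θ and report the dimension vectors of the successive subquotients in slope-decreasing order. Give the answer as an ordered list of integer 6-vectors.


Interval decomposition of M: I[1,1]^2, I[1,3], I[1,4], I[5,5]^2, I[5,6], I[6,6].
HN type (ℓ=6): μ^(1)=39; μ^(2)=32; μ^(3)=-2/3; μ^(4)=-17; μ^(5)=-41/2; μ^(6)=-24

((0, 0, 0, 1, 0, 0); (2, 0, 0, 0, 0, 0); (2, 2, 2, 0, 0, 0); (0, 0, 0, 0, 2, 0); (0, 0, 0, 0, 1, 1); (0, 0, 0, 0, 0, 1))


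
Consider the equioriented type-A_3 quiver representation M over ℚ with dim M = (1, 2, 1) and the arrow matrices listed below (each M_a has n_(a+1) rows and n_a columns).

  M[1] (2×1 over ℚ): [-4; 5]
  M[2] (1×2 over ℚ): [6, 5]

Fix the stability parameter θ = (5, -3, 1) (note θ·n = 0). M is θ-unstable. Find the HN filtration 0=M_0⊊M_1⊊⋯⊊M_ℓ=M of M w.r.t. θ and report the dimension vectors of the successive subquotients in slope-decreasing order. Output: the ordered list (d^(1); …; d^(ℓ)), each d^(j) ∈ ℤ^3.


Via rank(M_{q-1}∘⋯∘M_p): M ≅ I[1,3], I[2,2].
μ_θ-semistable layers: μ^(1)=1; μ^(2)=-3

((1, 1, 1); (0, 1, 0))


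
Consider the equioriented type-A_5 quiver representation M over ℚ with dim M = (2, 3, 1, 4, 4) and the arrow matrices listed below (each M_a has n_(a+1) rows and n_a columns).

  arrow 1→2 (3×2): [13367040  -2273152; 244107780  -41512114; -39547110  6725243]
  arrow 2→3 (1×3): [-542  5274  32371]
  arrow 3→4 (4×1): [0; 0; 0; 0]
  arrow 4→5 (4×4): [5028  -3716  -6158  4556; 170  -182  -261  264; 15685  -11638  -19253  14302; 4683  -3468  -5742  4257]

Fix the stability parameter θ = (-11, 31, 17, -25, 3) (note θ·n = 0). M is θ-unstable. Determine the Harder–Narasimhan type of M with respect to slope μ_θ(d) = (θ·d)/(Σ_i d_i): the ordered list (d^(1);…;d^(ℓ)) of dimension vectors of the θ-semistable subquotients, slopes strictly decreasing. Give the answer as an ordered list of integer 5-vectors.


Interval decomposition of M: I[1,1], I[1,3], I[2,2]^2, I[4,4], I[4,5]^3, I[5,5].
HN type (ℓ=5): μ^(1)=31; μ^(2)=24; μ^(3)=3; μ^(4)=-11; μ^(5)=-25

((0, 2, 0, 0, 0); (0, 1, 1, 0, 0); (0, 0, 0, 0, 4); (2, 0, 0, 0, 0); (0, 0, 0, 4, 0))


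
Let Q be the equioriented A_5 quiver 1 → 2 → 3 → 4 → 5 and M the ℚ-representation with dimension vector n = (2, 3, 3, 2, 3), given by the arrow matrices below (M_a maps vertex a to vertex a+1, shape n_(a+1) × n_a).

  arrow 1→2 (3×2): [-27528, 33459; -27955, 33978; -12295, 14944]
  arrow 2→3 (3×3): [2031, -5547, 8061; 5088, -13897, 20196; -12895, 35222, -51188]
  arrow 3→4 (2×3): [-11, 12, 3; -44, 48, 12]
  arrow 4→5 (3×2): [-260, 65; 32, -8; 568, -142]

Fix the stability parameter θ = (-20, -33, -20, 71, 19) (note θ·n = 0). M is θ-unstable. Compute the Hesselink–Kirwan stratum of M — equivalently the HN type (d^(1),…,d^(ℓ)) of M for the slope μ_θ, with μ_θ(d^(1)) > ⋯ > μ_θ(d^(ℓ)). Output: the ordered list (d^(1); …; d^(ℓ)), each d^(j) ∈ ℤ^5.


Via rank(M_{q-1}∘⋯∘M_p): M ≅ I[1,3]^2, I[2,4], I[4,5], I[5,5]^2.
μ_θ-semistable layers: μ^(1)=71; μ^(2)=45; μ^(3)=19; μ^(4)=-20; μ^(5)=-53/2; μ^(6)=-33

((0, 0, 0, 1, 0); (0, 0, 0, 1, 1); (0, 0, 0, 0, 2); (0, 0, 3, 0, 0); (2, 2, 0, 0, 0); (0, 1, 0, 0, 0))


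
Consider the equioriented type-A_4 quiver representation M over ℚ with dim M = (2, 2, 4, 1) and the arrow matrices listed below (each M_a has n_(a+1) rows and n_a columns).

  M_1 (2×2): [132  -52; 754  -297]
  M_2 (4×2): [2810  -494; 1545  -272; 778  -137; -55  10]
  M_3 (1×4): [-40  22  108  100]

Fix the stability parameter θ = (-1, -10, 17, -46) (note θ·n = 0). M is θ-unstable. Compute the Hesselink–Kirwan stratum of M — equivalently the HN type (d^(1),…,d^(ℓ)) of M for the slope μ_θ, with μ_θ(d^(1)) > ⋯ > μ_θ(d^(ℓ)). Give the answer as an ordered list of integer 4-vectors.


Barcode: M ≅ I[1,3], I[1,4], I[3,3]^2. HN layers by μ_θ (3 steps, strictly decreasing):
  μ^(1)=17; μ^(2)=-11/2; μ^(3)=-10

((0, 0, 3, 0); (1, 1, 0, 0); (1, 1, 1, 1))


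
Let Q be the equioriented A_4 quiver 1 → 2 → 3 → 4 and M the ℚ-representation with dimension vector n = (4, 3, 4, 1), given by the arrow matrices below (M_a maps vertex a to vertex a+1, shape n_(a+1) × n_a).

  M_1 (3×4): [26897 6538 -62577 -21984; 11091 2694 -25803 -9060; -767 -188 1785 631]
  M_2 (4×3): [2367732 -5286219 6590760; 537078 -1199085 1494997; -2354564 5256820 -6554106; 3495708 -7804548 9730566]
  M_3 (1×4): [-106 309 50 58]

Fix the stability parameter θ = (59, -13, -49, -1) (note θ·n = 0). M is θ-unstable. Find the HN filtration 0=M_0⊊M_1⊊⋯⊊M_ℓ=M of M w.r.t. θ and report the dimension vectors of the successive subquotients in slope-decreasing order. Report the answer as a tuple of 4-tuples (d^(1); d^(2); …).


Barcode: M ≅ I[1,1]^2, I[1,3], I[1,4], I[2,2], I[3,3]^2. HN layers by μ_θ (4 steps, strictly decreasing):
  μ^(1)=59; μ^(2)=-1; μ^(3)=-13; μ^(4)=-49

((2, 0, 0, 0); (2, 2, 2, 1); (0, 1, 0, 0); (0, 0, 2, 0))


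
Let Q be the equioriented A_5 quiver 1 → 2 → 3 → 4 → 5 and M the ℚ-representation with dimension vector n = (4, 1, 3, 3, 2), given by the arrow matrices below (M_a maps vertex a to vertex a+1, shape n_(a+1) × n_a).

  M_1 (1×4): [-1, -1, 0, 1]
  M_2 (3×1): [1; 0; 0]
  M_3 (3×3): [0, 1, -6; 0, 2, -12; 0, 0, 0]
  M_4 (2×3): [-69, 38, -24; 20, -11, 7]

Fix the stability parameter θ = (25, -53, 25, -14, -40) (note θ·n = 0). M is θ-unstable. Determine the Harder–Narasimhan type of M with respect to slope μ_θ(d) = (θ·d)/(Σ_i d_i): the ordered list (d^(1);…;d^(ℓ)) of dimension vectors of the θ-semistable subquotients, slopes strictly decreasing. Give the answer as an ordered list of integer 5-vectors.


Via rank(M_{q-1}∘⋯∘M_p): M ≅ I[1,1]^3, I[1,3], I[3,3], I[3,5], I[4,4], I[4,5].
μ_θ-semistable layers: μ^(1)=25; μ^(2)=-29/3; μ^(3)=-14; μ^(4)=-27

((3, 0, 2, 0, 0); (0, 0, 1, 1, 1); (1, 1, 0, 1, 0); (0, 0, 0, 1, 1))


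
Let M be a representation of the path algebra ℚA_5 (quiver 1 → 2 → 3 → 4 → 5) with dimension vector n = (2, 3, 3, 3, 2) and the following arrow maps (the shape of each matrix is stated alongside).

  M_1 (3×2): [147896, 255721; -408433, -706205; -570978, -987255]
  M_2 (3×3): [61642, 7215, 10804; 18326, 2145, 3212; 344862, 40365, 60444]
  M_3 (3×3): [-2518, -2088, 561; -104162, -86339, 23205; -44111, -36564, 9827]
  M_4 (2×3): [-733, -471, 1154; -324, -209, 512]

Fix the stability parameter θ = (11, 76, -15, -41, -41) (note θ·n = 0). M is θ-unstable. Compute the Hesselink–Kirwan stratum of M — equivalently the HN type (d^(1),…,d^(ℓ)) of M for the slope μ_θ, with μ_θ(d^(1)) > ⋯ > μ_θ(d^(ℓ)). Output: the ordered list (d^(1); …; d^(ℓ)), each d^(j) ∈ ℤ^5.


Interval decomposition of M: I[1,2], I[1,5], I[2,2], I[3,4], I[3,5].
HN type (ℓ=5): μ^(1)=76; μ^(2)=11; μ^(3)=-2; μ^(4)=-28; μ^(5)=-97/3

((0, 2, 0, 0, 0); (1, 0, 0, 0, 0); (1, 1, 1, 1, 1); (0, 0, 1, 1, 0); (0, 0, 1, 1, 1))


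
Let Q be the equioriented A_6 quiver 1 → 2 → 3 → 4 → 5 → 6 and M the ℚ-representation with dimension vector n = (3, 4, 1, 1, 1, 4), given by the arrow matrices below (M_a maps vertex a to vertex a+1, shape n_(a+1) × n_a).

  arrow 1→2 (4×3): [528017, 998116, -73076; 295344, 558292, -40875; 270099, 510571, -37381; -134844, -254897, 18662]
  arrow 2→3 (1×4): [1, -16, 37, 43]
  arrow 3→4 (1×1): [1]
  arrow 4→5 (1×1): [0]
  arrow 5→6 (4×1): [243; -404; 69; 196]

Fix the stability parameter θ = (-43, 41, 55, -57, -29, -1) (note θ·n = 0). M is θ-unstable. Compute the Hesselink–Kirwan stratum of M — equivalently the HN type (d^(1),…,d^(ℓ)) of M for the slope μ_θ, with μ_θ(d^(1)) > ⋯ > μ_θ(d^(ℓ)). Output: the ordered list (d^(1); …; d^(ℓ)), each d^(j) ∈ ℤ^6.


Barcode: M ≅ I[1,2]^2, I[1,4], I[2,2], I[5,6], I[6,6]^3. HN layers by μ_θ (5 steps, strictly decreasing):
  μ^(1)=41; μ^(2)=13; μ^(3)=-1; μ^(4)=-29; μ^(5)=-43

((0, 3, 0, 0, 0, 0); (0, 1, 1, 1, 0, 0); (0, 0, 0, 0, 0, 4); (0, 0, 0, 0, 1, 0); (3, 0, 0, 0, 0, 0))


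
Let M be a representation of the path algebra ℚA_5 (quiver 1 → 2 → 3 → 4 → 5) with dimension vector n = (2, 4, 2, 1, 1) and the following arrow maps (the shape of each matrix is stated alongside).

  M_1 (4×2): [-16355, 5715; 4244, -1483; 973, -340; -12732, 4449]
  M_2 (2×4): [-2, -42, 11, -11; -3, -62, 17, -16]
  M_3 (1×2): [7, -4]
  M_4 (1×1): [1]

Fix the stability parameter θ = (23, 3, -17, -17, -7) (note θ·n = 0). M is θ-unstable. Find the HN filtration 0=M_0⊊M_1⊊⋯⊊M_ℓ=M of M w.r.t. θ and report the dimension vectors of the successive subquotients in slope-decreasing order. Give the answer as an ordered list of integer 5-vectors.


Barcode: M ≅ I[1,3], I[1,5], I[2,2]^2. HN layers by μ_θ (2 steps, strictly decreasing):
  μ^(1)=3; μ^(2)=-3

((1, 3, 1, 0, 0); (1, 1, 1, 1, 1))


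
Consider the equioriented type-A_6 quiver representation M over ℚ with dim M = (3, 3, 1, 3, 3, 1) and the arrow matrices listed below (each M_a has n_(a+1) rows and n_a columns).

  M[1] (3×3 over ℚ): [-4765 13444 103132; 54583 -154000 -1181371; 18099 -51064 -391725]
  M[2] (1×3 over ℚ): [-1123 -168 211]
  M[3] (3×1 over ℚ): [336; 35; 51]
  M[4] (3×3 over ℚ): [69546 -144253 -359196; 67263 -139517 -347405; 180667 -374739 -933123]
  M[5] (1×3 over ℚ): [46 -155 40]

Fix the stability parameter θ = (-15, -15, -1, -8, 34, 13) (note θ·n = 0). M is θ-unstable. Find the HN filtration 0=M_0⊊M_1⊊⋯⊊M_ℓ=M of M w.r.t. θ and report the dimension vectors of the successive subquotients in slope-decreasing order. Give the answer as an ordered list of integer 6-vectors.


Interval decomposition of M: I[1,1], I[1,2], I[1,5], I[2,2], I[4,5], I[4,6].
HN type (ℓ=5): μ^(1)=34; μ^(2)=47/2; μ^(3)=-9/2; μ^(4)=-8; μ^(5)=-15

((0, 0, 0, 0, 2, 0); (0, 0, 0, 0, 1, 1); (0, 0, 1, 1, 0, 0); (0, 0, 0, 2, 0, 0); (3, 3, 0, 0, 0, 0))


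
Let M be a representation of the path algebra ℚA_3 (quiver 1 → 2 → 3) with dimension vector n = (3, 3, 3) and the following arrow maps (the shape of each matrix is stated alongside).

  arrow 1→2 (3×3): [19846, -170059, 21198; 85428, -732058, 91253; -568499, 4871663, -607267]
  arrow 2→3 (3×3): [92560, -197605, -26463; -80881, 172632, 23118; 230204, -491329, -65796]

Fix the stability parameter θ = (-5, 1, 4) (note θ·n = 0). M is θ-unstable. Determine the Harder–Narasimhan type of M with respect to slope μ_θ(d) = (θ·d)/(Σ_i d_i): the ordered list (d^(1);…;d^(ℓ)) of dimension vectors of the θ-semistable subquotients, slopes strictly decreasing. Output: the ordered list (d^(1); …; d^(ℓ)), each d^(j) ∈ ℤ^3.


Interval decomposition of M: I[1,3]^3.
HN type (ℓ=3): μ^(1)=4; μ^(2)=1; μ^(3)=-5

((0, 0, 3); (0, 3, 0); (3, 0, 0))


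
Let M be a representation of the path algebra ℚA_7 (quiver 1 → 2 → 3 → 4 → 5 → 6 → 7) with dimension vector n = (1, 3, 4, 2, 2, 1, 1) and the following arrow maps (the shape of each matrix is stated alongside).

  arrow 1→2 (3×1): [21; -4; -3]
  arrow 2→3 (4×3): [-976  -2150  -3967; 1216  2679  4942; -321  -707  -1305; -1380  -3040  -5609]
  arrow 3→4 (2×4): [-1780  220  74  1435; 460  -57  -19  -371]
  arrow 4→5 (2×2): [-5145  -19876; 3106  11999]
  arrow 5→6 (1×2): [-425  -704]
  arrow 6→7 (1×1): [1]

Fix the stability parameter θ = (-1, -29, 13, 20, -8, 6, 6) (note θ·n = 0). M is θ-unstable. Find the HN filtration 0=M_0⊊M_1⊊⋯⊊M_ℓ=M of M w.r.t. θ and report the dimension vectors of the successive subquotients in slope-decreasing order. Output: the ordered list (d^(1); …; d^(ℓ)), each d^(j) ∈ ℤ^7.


Barcode: M ≅ I[1,7], I[2,3], I[2,5], I[3,3]. HN layers by μ_θ (5 steps, strictly decreasing):
  μ^(1)=13; μ^(2)=25/3; μ^(3)=37/5; μ^(4)=-15; μ^(5)=-29

((0, 0, 2, 0, 0, 0, 0); (0, 0, 1, 1, 1, 0, 0); (0, 0, 1, 1, 1, 1, 1); (1, 1, 0, 0, 0, 0, 0); (0, 2, 0, 0, 0, 0, 0))


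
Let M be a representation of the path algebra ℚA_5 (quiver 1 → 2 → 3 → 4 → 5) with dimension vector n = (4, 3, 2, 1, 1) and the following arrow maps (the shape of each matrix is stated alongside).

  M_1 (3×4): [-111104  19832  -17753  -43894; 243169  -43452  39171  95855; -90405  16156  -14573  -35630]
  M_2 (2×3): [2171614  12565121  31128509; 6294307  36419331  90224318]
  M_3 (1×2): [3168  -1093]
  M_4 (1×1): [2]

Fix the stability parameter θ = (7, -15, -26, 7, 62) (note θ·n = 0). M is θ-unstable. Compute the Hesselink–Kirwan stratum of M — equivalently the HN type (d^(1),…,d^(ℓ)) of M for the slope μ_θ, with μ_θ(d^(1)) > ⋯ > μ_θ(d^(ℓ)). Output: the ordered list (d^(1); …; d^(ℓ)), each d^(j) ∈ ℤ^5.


Via rank(M_{q-1}∘⋯∘M_p): M ≅ I[1,1], I[1,2], I[1,3], I[1,5].
μ_θ-semistable layers: μ^(1)=62; μ^(2)=7; μ^(3)=-4; μ^(4)=-34/3

((0, 0, 0, 0, 1); (1, 0, 0, 1, 0); (1, 1, 0, 0, 0); (2, 2, 2, 0, 0))


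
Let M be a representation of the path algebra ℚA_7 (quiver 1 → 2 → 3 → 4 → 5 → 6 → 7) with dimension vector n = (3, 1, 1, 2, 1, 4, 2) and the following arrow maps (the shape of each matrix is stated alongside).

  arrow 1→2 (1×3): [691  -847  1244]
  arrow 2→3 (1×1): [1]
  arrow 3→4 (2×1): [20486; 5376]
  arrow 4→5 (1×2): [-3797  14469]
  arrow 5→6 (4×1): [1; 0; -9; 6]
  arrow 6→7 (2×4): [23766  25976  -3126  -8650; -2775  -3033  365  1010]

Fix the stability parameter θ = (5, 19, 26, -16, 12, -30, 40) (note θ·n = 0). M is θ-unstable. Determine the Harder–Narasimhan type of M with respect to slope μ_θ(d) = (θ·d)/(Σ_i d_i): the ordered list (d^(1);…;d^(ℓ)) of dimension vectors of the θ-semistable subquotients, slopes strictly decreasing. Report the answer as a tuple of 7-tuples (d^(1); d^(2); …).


Via rank(M_{q-1}∘⋯∘M_p): M ≅ I[1,1]^2, I[1,6], I[4,4], I[6,6], I[6,7]^2.
μ_θ-semistable layers: μ^(1)=40; μ^(2)=5; μ^(3)=8/3; μ^(4)=-16; μ^(5)=-30

((0, 0, 0, 0, 0, 0, 2); (2, 0, 0, 0, 0, 0, 0); (1, 1, 1, 1, 1, 1, 0); (0, 0, 0, 1, 0, 0, 0); (0, 0, 0, 0, 0, 3, 0))


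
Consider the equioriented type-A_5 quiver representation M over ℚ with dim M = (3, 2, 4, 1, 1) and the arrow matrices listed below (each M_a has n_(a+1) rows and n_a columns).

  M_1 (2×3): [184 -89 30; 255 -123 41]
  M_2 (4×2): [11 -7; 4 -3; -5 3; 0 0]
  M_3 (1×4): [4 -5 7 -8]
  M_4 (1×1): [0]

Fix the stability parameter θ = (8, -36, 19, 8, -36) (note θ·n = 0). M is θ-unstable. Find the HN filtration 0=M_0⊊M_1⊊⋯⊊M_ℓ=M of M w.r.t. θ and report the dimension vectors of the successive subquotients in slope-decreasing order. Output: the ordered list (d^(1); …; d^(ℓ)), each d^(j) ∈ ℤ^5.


Interval decomposition of M: I[1,1], I[1,3], I[1,4], I[3,3]^2, I[5,5].
HN type (ℓ=5): μ^(1)=19; μ^(2)=27/2; μ^(3)=8; μ^(4)=-14; μ^(5)=-36

((0, 0, 3, 0, 0); (0, 0, 1, 1, 0); (1, 0, 0, 0, 0); (2, 2, 0, 0, 0); (0, 0, 0, 0, 1))


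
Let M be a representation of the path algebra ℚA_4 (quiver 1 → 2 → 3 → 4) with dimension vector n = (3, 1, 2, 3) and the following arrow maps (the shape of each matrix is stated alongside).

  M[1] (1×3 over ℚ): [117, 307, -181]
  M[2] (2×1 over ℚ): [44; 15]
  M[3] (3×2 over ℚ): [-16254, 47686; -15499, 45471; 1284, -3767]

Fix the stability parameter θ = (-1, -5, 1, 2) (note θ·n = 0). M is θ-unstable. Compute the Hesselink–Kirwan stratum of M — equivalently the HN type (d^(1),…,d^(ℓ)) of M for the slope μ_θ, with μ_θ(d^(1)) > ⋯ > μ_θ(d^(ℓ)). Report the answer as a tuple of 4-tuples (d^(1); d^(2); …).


Via rank(M_{q-1}∘⋯∘M_p): M ≅ I[1,1]^2, I[1,4], I[3,4], I[4,4].
μ_θ-semistable layers: μ^(1)=2; μ^(2)=1; μ^(3)=-1; μ^(4)=-3

((0, 0, 0, 3); (0, 0, 2, 0); (2, 0, 0, 0); (1, 1, 0, 0))


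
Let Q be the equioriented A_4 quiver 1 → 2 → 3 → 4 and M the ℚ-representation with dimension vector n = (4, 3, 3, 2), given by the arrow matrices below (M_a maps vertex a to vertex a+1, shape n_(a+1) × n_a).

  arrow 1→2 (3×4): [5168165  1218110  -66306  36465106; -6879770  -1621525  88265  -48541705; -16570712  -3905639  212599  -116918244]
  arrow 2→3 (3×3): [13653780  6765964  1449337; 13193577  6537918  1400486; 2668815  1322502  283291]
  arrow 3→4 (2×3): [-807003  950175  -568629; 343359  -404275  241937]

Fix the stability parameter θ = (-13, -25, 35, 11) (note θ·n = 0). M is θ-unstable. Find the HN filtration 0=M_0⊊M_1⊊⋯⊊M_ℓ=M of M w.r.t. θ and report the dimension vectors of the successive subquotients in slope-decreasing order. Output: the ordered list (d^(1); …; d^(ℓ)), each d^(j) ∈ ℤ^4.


Via rank(M_{q-1}∘⋯∘M_p): M ≅ I[1,1], I[1,2], I[1,3]^2, I[3,4], I[4,4].
μ_θ-semistable layers: μ^(1)=35; μ^(2)=23; μ^(3)=11; μ^(4)=-13; μ^(5)=-19

((0, 0, 2, 0); (0, 0, 1, 1); (0, 0, 0, 1); (1, 0, 0, 0); (3, 3, 0, 0))


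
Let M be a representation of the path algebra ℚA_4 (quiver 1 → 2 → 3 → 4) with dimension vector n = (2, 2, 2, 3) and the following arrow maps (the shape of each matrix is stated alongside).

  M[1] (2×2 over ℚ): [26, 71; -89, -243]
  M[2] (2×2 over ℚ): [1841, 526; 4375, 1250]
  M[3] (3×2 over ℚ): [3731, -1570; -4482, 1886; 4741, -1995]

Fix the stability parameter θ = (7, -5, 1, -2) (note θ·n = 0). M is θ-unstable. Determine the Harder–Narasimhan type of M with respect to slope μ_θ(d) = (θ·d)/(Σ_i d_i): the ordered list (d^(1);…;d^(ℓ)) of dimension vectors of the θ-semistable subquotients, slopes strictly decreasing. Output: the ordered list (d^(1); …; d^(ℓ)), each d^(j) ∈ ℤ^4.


Barcode: M ≅ I[1,2], I[1,4], I[3,4], I[4,4]. HN layers by μ_θ (4 steps, strictly decreasing):
  μ^(1)=1; μ^(2)=1/4; μ^(3)=-1/2; μ^(4)=-2

((1, 1, 0, 0); (1, 1, 1, 1); (0, 0, 1, 1); (0, 0, 0, 1))


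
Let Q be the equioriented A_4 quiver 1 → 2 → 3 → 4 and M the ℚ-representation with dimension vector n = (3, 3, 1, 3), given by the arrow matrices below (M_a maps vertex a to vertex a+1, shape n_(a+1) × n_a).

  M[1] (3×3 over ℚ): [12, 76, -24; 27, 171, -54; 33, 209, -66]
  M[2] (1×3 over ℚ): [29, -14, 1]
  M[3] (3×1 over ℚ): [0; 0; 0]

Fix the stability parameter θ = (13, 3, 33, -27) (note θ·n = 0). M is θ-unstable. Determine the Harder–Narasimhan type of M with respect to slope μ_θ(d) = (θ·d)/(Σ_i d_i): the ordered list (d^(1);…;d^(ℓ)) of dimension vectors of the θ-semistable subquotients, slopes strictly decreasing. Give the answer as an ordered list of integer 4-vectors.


Via rank(M_{q-1}∘⋯∘M_p): M ≅ I[1,1]^2, I[1,3], I[2,2]^2, I[4,4]^3.
μ_θ-semistable layers: μ^(1)=33; μ^(2)=13; μ^(3)=8; μ^(4)=3; μ^(5)=-27

((0, 0, 1, 0); (2, 0, 0, 0); (1, 1, 0, 0); (0, 2, 0, 0); (0, 0, 0, 3))


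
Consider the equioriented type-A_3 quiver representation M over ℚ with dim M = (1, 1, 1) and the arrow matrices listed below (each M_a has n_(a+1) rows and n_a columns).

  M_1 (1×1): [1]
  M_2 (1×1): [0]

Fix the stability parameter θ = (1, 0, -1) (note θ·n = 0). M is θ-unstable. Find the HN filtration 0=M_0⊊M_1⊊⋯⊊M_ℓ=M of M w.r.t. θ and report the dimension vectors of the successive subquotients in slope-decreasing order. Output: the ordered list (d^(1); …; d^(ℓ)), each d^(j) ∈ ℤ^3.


Via rank(M_{q-1}∘⋯∘M_p): M ≅ I[1,2], I[3,3].
μ_θ-semistable layers: μ^(1)=1/2; μ^(2)=-1

((1, 1, 0); (0, 0, 1))


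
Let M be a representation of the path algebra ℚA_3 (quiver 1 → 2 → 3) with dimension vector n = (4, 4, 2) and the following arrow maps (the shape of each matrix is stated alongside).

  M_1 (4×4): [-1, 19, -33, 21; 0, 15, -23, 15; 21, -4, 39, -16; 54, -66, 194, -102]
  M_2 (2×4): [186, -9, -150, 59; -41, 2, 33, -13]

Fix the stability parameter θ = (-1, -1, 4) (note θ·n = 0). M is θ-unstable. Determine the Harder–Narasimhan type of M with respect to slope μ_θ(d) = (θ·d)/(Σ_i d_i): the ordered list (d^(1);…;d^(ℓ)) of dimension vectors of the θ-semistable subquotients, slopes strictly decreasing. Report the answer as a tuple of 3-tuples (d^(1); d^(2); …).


Via rank(M_{q-1}∘⋯∘M_p): M ≅ I[1,1], I[1,2], I[1,3]^2, I[2,2].
μ_θ-semistable layers: μ^(1)=4; μ^(2)=-1

((0, 0, 2); (4, 4, 0))


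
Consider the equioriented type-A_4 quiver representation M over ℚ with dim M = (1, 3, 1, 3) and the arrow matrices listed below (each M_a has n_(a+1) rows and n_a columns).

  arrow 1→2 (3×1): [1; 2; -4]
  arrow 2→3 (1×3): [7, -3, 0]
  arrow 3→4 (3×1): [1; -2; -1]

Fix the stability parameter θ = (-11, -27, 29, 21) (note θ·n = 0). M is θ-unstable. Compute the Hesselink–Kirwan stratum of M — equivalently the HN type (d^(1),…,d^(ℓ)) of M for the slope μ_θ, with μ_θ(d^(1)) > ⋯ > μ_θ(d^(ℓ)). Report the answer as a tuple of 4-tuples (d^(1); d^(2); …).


Via rank(M_{q-1}∘⋯∘M_p): M ≅ I[1,4], I[2,2]^2, I[4,4]^2.
μ_θ-semistable layers: μ^(1)=25; μ^(2)=21; μ^(3)=-19; μ^(4)=-27

((0, 0, 1, 1); (0, 0, 0, 2); (1, 1, 0, 0); (0, 2, 0, 0))


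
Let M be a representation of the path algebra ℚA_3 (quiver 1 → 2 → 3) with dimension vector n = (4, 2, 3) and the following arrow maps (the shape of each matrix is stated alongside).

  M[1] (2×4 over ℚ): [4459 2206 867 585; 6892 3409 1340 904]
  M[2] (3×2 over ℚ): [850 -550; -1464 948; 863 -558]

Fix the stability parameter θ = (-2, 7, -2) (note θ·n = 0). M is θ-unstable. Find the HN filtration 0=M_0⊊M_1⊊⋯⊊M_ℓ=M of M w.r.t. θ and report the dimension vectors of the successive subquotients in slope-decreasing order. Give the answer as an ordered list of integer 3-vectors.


Via rank(M_{q-1}∘⋯∘M_p): M ≅ I[1,1]^2, I[1,3]^2, I[3,3].
μ_θ-semistable layers: μ^(1)=5/2; μ^(2)=-2

((0, 2, 2); (4, 0, 1))


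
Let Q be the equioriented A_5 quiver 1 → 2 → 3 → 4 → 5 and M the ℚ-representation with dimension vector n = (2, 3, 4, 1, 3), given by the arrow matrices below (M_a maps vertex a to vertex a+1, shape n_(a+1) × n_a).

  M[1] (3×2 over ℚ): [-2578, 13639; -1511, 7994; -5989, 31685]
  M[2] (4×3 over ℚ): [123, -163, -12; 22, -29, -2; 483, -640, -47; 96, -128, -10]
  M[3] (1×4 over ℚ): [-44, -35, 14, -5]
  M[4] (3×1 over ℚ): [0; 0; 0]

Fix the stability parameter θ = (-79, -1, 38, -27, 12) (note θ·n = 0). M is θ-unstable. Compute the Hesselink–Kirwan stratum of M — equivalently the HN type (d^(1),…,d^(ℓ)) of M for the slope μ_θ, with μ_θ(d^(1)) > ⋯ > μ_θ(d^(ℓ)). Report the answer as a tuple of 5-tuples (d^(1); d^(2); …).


Via rank(M_{q-1}∘⋯∘M_p): M ≅ I[1,3], I[1,4], I[2,3], I[3,3], I[5,5]^3.
μ_θ-semistable layers: μ^(1)=38; μ^(2)=12; μ^(3)=11/2; μ^(4)=-1; μ^(5)=-79

((0, 0, 3, 0, 0); (0, 0, 0, 0, 3); (0, 0, 1, 1, 0); (0, 3, 0, 0, 0); (2, 0, 0, 0, 0))


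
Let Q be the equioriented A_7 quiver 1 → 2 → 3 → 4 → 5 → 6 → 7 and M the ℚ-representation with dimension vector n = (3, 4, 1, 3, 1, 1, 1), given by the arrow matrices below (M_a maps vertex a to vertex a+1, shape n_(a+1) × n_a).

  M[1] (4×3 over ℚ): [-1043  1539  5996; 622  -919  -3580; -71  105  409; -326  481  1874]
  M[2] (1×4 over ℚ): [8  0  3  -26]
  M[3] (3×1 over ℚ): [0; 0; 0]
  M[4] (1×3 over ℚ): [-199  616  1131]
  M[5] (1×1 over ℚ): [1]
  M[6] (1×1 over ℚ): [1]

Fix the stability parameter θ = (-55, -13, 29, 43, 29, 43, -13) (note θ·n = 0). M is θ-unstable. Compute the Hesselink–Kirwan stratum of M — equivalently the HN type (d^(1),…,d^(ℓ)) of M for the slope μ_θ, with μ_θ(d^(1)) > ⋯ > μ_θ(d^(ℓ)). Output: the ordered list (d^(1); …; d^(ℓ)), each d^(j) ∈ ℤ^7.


Interval decomposition of M: I[1,2]^2, I[1,3], I[2,2], I[4,4]^2, I[4,7].
HN type (ℓ=5): μ^(1)=43; μ^(2)=29; μ^(3)=51/2; μ^(4)=-13; μ^(5)=-55

((0, 0, 0, 2, 0, 0, 0); (0, 0, 1, 0, 0, 0, 0); (0, 0, 0, 1, 1, 1, 1); (0, 4, 0, 0, 0, 0, 0); (3, 0, 0, 0, 0, 0, 0))


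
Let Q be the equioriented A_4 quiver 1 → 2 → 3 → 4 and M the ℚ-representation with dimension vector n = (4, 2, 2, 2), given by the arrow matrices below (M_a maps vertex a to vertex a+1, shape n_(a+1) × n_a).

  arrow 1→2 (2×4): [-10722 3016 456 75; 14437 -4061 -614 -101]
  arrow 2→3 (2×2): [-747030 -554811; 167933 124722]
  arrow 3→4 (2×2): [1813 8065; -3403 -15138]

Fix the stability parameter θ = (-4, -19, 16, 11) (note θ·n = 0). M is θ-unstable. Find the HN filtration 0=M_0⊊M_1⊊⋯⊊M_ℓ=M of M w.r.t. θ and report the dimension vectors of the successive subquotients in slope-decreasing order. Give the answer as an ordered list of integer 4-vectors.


Via rank(M_{q-1}∘⋯∘M_p): M ≅ I[1,1]^2, I[1,4]^2.
μ_θ-semistable layers: μ^(1)=27/2; μ^(2)=-4; μ^(3)=-23/2

((0, 0, 2, 2); (2, 0, 0, 0); (2, 2, 0, 0))


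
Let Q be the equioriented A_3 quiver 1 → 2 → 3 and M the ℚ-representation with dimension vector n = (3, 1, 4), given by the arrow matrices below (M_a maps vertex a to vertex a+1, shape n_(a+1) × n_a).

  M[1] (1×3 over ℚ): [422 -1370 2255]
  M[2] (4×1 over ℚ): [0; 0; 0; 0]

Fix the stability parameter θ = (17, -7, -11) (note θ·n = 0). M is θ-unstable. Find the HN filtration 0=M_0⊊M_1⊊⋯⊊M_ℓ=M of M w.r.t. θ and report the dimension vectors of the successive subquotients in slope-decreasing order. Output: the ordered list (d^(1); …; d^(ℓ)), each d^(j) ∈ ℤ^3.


Via rank(M_{q-1}∘⋯∘M_p): M ≅ I[1,1]^2, I[1,2], I[3,3]^4.
μ_θ-semistable layers: μ^(1)=17; μ^(2)=5; μ^(3)=-11

((2, 0, 0); (1, 1, 0); (0, 0, 4))


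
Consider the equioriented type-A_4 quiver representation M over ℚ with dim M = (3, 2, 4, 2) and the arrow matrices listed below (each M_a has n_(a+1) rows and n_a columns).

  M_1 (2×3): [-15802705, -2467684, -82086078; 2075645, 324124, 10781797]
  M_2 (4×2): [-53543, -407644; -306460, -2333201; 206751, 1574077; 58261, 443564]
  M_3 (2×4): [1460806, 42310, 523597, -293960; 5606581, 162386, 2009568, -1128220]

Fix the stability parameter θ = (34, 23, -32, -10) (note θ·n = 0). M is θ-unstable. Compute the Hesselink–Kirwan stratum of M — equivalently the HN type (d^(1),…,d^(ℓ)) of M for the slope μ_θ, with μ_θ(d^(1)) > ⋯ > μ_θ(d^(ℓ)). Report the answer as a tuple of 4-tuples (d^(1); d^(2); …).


Interval decomposition of M: I[1,1], I[1,4]^2, I[3,3]^2.
HN type (ℓ=3): μ^(1)=34; μ^(2)=15/4; μ^(3)=-32

((1, 0, 0, 0); (2, 2, 2, 2); (0, 0, 2, 0))


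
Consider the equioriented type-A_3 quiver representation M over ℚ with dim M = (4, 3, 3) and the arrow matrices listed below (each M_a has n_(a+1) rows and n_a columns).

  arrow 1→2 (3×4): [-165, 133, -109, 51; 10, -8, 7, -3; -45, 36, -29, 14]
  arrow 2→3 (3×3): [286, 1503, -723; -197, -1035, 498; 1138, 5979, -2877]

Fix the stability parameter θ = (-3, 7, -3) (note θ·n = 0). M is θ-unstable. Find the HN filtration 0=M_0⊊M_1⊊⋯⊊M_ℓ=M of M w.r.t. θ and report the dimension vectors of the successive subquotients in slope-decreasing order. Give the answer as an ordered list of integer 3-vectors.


Barcode: M ≅ I[1,1], I[1,3]^3. HN layers by μ_θ (2 steps, strictly decreasing):
  μ^(1)=2; μ^(2)=-3

((0, 3, 3); (4, 0, 0))


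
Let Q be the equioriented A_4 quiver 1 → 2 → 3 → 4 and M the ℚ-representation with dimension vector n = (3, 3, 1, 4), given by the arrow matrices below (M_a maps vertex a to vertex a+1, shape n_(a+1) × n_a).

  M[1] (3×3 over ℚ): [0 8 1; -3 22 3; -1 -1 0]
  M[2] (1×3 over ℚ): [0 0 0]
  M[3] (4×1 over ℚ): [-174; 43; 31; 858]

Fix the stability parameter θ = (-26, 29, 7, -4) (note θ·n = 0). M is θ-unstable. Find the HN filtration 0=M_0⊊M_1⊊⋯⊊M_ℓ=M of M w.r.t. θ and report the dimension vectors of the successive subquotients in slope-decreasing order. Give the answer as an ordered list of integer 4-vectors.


Barcode: M ≅ I[1,2]^3, I[3,4], I[4,4]^3. HN layers by μ_θ (4 steps, strictly decreasing):
  μ^(1)=29; μ^(2)=3/2; μ^(3)=-4; μ^(4)=-26

((0, 3, 0, 0); (0, 0, 1, 1); (0, 0, 0, 3); (3, 0, 0, 0))


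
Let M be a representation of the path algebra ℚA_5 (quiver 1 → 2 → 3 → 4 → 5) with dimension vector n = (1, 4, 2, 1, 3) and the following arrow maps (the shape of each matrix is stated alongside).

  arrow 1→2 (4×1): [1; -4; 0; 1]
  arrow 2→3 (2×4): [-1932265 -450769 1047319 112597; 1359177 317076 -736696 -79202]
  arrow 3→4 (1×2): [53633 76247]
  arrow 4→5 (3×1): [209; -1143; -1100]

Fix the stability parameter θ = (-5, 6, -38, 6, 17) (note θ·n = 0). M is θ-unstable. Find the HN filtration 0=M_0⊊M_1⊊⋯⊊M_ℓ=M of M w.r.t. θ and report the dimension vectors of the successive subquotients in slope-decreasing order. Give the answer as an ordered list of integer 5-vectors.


Interval decomposition of M: I[1,5], I[2,2]^2, I[2,3], I[5,5]^2.
HN type (ℓ=4): μ^(1)=17; μ^(2)=6; μ^(3)=-37/3; μ^(4)=-16

((0, 0, 0, 0, 3); (0, 2, 0, 1, 0); (1, 1, 1, 0, 0); (0, 1, 1, 0, 0))


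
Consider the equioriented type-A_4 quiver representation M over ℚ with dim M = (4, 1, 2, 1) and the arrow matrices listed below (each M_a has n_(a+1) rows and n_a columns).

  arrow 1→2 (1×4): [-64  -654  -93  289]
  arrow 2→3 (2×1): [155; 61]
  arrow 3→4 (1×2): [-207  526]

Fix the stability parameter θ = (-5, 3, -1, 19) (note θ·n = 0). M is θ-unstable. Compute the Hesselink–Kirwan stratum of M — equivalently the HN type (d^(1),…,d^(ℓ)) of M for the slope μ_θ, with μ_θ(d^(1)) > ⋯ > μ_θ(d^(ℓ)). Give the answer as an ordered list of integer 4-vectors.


Via rank(M_{q-1}∘⋯∘M_p): M ≅ I[1,1]^3, I[1,4], I[3,3].
μ_θ-semistable layers: μ^(1)=19; μ^(2)=1; μ^(3)=-1; μ^(4)=-5

((0, 0, 0, 1); (0, 1, 1, 0); (0, 0, 1, 0); (4, 0, 0, 0))


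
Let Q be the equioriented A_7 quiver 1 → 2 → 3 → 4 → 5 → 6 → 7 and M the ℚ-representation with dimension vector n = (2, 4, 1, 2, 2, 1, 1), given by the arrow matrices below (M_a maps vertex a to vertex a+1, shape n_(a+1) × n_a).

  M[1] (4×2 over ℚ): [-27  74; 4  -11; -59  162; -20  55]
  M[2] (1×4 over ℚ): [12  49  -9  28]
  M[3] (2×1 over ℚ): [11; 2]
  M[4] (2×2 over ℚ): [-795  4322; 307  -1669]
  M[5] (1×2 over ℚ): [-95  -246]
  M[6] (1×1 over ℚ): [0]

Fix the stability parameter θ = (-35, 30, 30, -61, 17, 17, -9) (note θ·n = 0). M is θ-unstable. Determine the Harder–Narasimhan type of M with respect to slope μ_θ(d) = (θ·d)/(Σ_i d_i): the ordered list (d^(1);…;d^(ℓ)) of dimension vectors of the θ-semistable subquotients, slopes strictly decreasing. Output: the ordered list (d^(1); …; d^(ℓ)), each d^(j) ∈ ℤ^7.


Interval decomposition of M: I[1,2], I[1,6], I[2,2]^2, I[4,5], I[7,7].
HN type (ℓ=6): μ^(1)=30; μ^(2)=17; μ^(3)=-1/3; μ^(4)=-9; μ^(5)=-35; μ^(6)=-61

((0, 3, 0, 0, 0, 0, 0); (0, 0, 0, 0, 2, 1, 0); (0, 1, 1, 1, 0, 0, 0); (0, 0, 0, 0, 0, 0, 1); (2, 0, 0, 0, 0, 0, 0); (0, 0, 0, 1, 0, 0, 0))


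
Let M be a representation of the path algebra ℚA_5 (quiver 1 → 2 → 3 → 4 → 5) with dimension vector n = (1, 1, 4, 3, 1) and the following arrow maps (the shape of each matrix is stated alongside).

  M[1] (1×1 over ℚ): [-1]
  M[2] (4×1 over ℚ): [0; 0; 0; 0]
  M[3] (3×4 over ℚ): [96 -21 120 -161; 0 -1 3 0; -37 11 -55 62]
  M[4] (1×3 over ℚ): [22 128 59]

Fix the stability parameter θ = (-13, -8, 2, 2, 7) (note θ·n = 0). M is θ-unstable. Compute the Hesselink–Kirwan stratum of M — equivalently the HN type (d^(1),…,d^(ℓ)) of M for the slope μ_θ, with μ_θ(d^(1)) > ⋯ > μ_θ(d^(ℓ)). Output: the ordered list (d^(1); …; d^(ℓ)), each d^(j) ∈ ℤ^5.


Interval decomposition of M: I[1,2], I[3,3], I[3,4]^2, I[3,5].
HN type (ℓ=4): μ^(1)=7; μ^(2)=2; μ^(3)=-8; μ^(4)=-13

((0, 0, 0, 0, 1); (0, 0, 4, 3, 0); (0, 1, 0, 0, 0); (1, 0, 0, 0, 0))


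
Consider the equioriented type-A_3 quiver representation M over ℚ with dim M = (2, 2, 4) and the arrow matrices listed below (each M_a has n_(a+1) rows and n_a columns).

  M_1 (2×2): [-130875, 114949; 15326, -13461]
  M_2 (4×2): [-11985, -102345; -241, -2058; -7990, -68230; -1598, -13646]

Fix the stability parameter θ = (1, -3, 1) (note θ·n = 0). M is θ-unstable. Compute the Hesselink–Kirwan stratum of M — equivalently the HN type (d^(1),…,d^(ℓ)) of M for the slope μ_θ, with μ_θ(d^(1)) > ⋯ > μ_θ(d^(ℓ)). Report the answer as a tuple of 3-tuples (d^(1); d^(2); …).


Interval decomposition of M: I[1,3]^2, I[3,3]^2.
HN type (ℓ=2): μ^(1)=1; μ^(2)=-1

((0, 0, 4); (2, 2, 0))


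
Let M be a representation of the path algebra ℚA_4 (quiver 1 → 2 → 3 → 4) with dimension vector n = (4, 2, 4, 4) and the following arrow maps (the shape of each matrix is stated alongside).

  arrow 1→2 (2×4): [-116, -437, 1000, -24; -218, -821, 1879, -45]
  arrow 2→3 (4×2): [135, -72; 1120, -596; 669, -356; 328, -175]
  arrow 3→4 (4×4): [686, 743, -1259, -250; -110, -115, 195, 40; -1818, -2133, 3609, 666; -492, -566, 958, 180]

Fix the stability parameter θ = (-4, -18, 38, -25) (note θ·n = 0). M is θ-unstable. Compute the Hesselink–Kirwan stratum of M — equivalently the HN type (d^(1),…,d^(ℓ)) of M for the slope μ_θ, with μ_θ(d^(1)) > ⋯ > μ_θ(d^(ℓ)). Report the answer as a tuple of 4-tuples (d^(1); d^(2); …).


Via rank(M_{q-1}∘⋯∘M_p): M ≅ I[1,1]^2, I[1,4]^2, I[3,3]^2, I[4,4]^2.
μ_θ-semistable layers: μ^(1)=38; μ^(2)=13/2; μ^(3)=-4; μ^(4)=-11; μ^(5)=-25

((0, 0, 2, 0); (0, 0, 2, 2); (2, 0, 0, 0); (2, 2, 0, 0); (0, 0, 0, 2))


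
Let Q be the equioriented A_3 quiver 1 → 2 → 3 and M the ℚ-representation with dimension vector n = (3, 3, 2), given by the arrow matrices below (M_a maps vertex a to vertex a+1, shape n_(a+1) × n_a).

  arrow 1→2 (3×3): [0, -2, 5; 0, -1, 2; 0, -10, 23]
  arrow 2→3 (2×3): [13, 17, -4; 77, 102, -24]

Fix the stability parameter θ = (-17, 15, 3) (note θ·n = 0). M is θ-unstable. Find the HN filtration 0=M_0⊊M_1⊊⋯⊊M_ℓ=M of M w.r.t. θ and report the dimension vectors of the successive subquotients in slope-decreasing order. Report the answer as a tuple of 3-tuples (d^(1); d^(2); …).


Via rank(M_{q-1}∘⋯∘M_p): M ≅ I[1,1], I[1,3]^2, I[2,2].
μ_θ-semistable layers: μ^(1)=15; μ^(2)=9; μ^(3)=-17

((0, 1, 0); (0, 2, 2); (3, 0, 0))


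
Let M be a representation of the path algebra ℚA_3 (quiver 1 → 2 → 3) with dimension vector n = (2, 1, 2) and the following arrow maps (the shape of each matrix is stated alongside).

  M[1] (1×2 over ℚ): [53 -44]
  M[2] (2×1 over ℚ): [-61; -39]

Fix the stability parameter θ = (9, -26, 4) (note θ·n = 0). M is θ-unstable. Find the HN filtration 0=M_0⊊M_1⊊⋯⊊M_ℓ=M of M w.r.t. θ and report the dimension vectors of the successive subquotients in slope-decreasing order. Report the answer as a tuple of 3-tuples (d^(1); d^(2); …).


Interval decomposition of M: I[1,1], I[1,3], I[3,3].
HN type (ℓ=3): μ^(1)=9; μ^(2)=4; μ^(3)=-17/2

((1, 0, 0); (0, 0, 2); (1, 1, 0))


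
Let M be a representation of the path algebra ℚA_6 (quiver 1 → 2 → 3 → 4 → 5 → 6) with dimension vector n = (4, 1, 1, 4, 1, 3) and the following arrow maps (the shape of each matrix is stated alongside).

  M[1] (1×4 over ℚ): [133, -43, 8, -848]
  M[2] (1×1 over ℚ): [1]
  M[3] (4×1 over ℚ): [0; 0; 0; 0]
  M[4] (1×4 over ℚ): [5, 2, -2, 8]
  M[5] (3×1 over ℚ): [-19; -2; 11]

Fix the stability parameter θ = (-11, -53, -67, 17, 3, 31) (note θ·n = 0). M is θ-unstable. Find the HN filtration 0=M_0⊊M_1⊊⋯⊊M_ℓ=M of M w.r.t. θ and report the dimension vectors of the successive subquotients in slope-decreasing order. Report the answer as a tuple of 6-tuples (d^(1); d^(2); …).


Via rank(M_{q-1}∘⋯∘M_p): M ≅ I[1,1]^3, I[1,3], I[4,4]^3, I[4,6], I[6,6]^2.
μ_θ-semistable layers: μ^(1)=31; μ^(2)=17; μ^(3)=10; μ^(4)=-11; μ^(5)=-131/3

((0, 0, 0, 0, 0, 3); (0, 0, 0, 3, 0, 0); (0, 0, 0, 1, 1, 0); (3, 0, 0, 0, 0, 0); (1, 1, 1, 0, 0, 0))


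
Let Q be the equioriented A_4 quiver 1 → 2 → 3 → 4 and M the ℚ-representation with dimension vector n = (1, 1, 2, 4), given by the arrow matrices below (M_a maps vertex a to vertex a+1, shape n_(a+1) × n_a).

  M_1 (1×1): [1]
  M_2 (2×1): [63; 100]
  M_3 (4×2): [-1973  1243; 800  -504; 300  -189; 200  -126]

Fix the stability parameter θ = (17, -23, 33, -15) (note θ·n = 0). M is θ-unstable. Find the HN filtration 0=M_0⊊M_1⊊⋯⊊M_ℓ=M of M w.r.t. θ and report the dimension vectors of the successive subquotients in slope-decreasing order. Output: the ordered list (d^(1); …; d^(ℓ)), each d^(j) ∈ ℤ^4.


Barcode: M ≅ I[1,4], I[3,4], I[4,4]^2. HN layers by μ_θ (3 steps, strictly decreasing):
  μ^(1)=9; μ^(2)=-3; μ^(3)=-15

((0, 0, 2, 2); (1, 1, 0, 0); (0, 0, 0, 2))


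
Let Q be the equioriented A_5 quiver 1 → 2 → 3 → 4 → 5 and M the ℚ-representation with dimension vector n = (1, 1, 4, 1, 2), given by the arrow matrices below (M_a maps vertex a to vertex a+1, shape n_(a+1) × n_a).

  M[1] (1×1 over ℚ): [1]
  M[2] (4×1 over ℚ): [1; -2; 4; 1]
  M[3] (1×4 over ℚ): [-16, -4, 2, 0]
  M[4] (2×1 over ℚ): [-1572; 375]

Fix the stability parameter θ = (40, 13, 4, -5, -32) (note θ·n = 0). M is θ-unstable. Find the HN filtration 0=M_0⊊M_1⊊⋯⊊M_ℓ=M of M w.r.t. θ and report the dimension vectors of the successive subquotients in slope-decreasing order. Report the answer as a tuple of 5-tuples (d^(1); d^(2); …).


Barcode: M ≅ I[1,3], I[3,3]^2, I[3,5], I[5,5]. HN layers by μ_θ (4 steps, strictly decreasing):
  μ^(1)=19; μ^(2)=4; μ^(3)=-11; μ^(4)=-32

((1, 1, 1, 0, 0); (0, 0, 2, 0, 0); (0, 0, 1, 1, 1); (0, 0, 0, 0, 1))
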